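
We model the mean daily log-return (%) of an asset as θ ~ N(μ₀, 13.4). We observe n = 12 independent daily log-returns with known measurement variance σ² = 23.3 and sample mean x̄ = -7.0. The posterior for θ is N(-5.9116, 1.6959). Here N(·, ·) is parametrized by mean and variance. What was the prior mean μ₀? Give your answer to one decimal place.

μ₀ = 1.6

With known observation variance, the Normal–Normal posterior has precision τ_n = τ₀ + n/σ² and mean μ_n = (τ₀μ₀ + (n/σ²)x̄)/τ_n.
Here τ₀ = 1/13.4 = 0.074627 and τ_data = 12/23.3 = 0.515021, so τ_n = 0.589648.
Rearranging for μ₀: μ₀ = (μ_n·τ_n − τ_data·x̄)/τ₀ = (-5.9116·0.589648 − 0.515021·-7.0) / 0.074627 = 0.119384/0.074627 ≈ 1.6.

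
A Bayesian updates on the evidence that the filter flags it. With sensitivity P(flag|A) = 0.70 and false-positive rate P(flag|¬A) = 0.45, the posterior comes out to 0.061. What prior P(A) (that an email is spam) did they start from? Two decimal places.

In odds form, posterior odds = prior odds × likelihood ratio, so prior odds = posterior odds ÷ LR.
Posterior odds = 0.061/(1−0.061) = 0.0650. LR = 0.70/0.45 = 1.5556.
Prior odds = 0.0650/1.5556 = 0.0418, so P(A) = 0.0418/(1+0.0418) ≈ 0.04.

P(A) = 0.04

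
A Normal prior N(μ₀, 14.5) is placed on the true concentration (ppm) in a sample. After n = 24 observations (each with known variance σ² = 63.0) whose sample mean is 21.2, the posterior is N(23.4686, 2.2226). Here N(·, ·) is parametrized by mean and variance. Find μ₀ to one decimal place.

μ₀ = 36.0

With known observation variance, the Normal–Normal posterior has precision τ_n = τ₀ + n/σ² and mean μ_n = (τ₀μ₀ + (n/σ²)x̄)/τ_n.
Here τ₀ = 1/14.5 = 0.068966 and τ_data = 24/63.0 = 0.380952, so τ_n = 0.449918.
Rearranging for μ₀: μ₀ = (μ_n·τ_n − τ_data·x̄)/τ₀ = (23.4686·0.449918 − 0.380952·21.2) / 0.068966 = 2.482763/0.068966 ≈ 36.0.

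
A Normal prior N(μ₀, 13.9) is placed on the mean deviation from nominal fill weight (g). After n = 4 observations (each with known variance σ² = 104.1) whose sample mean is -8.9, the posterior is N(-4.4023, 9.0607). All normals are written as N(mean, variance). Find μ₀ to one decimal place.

μ₀ = -2.0

The posterior mean is a precision-weighted average: μ_n = (τ₀μ₀ + τ_data·x̄)/(τ₀+τ_data), with τ₀=1/σ₀² and τ_data=n/σ².
Here τ₀ = 1/13.9 = 0.071942 and τ_data = 4/104.1 = 0.038425, so τ_n = 0.110367.
Rearranging for μ₀: μ₀ = (μ_n·τ_n − τ_data·x̄)/τ₀ = (-4.4023·0.110367 − 0.038425·-8.9) / 0.071942 = -0.143886/0.071942 ≈ -2.0.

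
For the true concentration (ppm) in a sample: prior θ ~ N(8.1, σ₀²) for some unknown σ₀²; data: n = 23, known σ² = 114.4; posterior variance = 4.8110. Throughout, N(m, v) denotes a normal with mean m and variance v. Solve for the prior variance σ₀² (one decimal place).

σ₀² = 146.9

Posterior precision equals prior precision plus data precision: 1/σ_n² = 1/σ₀² + n/σ².
So 1/σ₀² = 1/4.8110 − 23/114.4 = 0.207857 − 0.201049 = 0.006808.
Hence σ₀² = 1/0.006808 ≈ 146.9.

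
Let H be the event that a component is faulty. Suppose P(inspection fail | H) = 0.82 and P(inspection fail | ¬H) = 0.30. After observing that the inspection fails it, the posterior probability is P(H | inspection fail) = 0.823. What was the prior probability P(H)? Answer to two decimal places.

P(H) = 0.63

In odds form, posterior odds = prior odds × likelihood ratio, so prior odds = posterior odds ÷ LR.
Posterior odds = 0.823/(1−0.823) = 4.6497. LR = 0.82/0.30 = 2.7333.
Prior odds = 4.6497/2.7333 = 1.7011, so P(H) = 1.7011/(1+1.7011) ≈ 0.63.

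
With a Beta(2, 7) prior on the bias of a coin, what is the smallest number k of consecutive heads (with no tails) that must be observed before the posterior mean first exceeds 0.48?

After k heads and 0 tails the posterior is Beta(2+k, 7), with mean (2+k)/(2+7+k).
Set (2+k)/(9+k) > 0.48 and solve: k > (0.48·9 − 2)/(1 − 0.48) = 4.462.
The smallest integer exceeding 4.462 is 5, and checking k=5: (7)/(14) = 0.5000 > 0.48.

k = 5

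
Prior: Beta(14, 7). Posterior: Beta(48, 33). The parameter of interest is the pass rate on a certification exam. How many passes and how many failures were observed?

34 passes and 26 failures

A Beta(α, β) prior with s successes and f failures in binomial data gives a Beta(α+s, β+f) posterior.
Match parameters: s=48−14=34, f=33−7=26.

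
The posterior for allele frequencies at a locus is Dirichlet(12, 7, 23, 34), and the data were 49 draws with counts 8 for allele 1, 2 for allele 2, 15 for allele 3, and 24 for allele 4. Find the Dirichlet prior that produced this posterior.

Dirichlet(4, 5, 8, 10)

For a Dirichlet(α) prior with multinomial counts c, the posterior is Dirichlet(α + c) componentwise.
Subtract each count from the matching posterior parameter: 12−8=4, 7−2=5, 23−15=8, 34−24=10.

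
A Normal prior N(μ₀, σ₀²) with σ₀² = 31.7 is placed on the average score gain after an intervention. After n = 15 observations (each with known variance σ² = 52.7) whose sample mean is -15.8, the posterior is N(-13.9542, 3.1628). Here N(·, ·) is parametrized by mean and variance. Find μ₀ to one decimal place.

With known observation variance, the Normal–Normal posterior has precision τ_n = τ₀ + n/σ² and mean μ_n = (τ₀μ₀ + (n/σ²)x̄)/τ_n.
Here τ₀ = 1/31.7 = 0.031546 and τ_data = 15/52.7 = 0.284630, so τ_n = 0.316176.
Rearranging for μ₀: μ₀ = (μ_n·τ_n − τ_data·x̄)/τ₀ = (-13.9542·0.316176 − 0.284630·-15.8) / 0.031546 = 0.085171/0.031546 ≈ 2.7.

μ₀ = 2.7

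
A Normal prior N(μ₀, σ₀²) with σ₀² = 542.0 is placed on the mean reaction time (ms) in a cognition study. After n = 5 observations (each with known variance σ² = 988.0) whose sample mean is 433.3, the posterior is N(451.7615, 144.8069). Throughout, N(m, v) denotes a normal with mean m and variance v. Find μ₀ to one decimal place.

With known observation variance, the Normal–Normal posterior has precision τ_n = τ₀ + n/σ² and mean μ_n = (τ₀μ₀ + (n/σ²)x̄)/τ_n.
Here τ₀ = 1/542.0 = 0.001845 and τ_data = 5/988.0 = 0.005061, so τ_n = 0.006906.
Rearranging for μ₀: μ₀ = (μ_n·τ_n − τ_data·x̄)/τ₀ = (451.7615·0.006906 − 0.005061·433.3) / 0.001845 = 0.926934/0.001845 ≈ 502.4.

μ₀ = 502.4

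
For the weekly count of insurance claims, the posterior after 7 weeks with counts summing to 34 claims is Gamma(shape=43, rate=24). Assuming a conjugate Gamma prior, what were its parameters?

Gamma–Poisson conjugacy: posterior shape = α + Σxᵢ, posterior rate = β + n.
So α = 43 − 34 = 9 and β = 24 − 7 = 17.

Gamma(shape=9, rate=17)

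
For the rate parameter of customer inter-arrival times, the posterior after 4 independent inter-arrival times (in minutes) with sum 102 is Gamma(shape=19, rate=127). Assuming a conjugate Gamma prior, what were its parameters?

For an exponential likelihood with a Gamma(α, β) prior on the rate, n observations with total T give posterior Gamma(α+n, β+T).
So α = 19 − 4 = 15 and β = 127 − 102 = 25.

Gamma(shape=15, rate=25)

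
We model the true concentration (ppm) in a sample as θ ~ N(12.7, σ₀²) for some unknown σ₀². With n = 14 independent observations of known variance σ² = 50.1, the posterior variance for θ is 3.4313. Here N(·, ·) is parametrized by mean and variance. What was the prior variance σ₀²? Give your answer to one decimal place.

For the Normal–Normal model with known σ², precisions add: τ_n = τ₀ + n/σ².
So 1/σ₀² = 1/3.4313 − 14/50.1 = 0.291435 − 0.279441 = 0.011994.
Hence σ₀² = 1/0.011994 ≈ 83.4.

σ₀² = 83.4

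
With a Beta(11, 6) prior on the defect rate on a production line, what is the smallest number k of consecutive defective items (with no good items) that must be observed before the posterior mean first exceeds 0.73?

After k defective items and 0 good items the posterior is Beta(11+k, 6), with mean (11+k)/(11+6+k).
Set (11+k)/(17+k) > 0.73 and solve: k > (0.73·17 − 11)/(1 − 0.73) = 5.222.
The smallest integer exceeding 5.222 is 6, and checking k=6: (17)/(23) = 0.7391 > 0.73.

k = 6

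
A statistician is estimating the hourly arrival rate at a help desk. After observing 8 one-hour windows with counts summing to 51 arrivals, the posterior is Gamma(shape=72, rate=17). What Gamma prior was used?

Gamma(shape=21, rate=9)

Gamma–Poisson conjugacy: posterior shape = α + Σxᵢ, posterior rate = β + n.
So α = 72 − 51 = 21 and β = 17 − 8 = 9.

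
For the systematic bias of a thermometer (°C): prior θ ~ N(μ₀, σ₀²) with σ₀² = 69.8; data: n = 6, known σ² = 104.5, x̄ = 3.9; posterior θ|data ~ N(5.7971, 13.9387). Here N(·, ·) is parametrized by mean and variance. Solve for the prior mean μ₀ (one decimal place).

With known observation variance, the Normal–Normal posterior has precision τ_n = τ₀ + n/σ² and mean μ_n = (τ₀μ₀ + (n/σ²)x̄)/τ_n.
Here τ₀ = 1/69.8 = 0.014327 and τ_data = 6/104.5 = 0.057416, so τ_n = 0.071743.
Rearranging for μ₀: μ₀ = (μ_n·τ_n − τ_data·x̄)/τ₀ = (5.7971·0.071743 − 0.057416·3.9) / 0.014327 = 0.191979/0.014327 ≈ 13.4.

μ₀ = 13.4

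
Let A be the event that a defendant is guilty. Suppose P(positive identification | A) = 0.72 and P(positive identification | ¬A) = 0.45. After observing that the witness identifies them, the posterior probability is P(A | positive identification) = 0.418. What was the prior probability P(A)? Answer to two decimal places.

Bayes' rule in odds form gives O(A|E) = O(A)·[P(E|A)/P(E|¬A)], hence O(A) = O(A|E)/LR.
Posterior odds = 0.418/(1−0.418) = 0.7182. LR = 0.72/0.45 = 1.6000.
Prior odds = 0.7182/1.6000 = 0.4489, so P(A) = 0.4489/(1+0.4489) ≈ 0.31.

P(A) = 0.31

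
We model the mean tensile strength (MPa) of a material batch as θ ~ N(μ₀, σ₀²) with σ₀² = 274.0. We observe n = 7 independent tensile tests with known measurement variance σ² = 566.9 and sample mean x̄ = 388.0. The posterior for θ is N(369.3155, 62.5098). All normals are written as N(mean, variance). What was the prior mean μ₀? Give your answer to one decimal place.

μ₀ = 306.1

The posterior mean is a precision-weighted average: μ_n = (τ₀μ₀ + τ_data·x̄)/(τ₀+τ_data), with τ₀=1/σ₀² and τ_data=n/σ².
Here τ₀ = 1/274.0 = 0.003650 and τ_data = 7/566.9 = 0.012348, so τ_n = 0.015998.
Rearranging for μ₀: μ₀ = (μ_n·τ_n − τ_data·x̄)/τ₀ = (369.3155·0.015998 − 0.012348·388.0) / 0.003650 = 1.117285/0.003650 ≈ 306.1.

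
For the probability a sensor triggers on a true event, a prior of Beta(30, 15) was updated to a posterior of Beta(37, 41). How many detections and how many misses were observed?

7 detections and 26 misses

A Beta(α, β) prior with s successes and f failures in binomial data gives a Beta(α+s, β+f) posterior.
So s = 37 − 30 = 7 and f = 41 − 15 = 26.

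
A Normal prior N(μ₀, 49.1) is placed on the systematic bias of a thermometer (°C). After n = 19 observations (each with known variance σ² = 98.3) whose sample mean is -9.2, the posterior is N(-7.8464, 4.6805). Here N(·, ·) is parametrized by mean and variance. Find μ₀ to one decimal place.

With known observation variance, the Normal–Normal posterior has precision τ_n = τ₀ + n/σ² and mean μ_n = (τ₀μ₀ + (n/σ²)x̄)/τ_n.
Here τ₀ = 1/49.1 = 0.020367 and τ_data = 19/98.3 = 0.193286, so τ_n = 0.213653.
Rearranging for μ₀: μ₀ = (μ_n·τ_n − τ_data·x̄)/τ₀ = (-7.8464·0.213653 − 0.193286·-9.2) / 0.020367 = 0.101824/0.020367 ≈ 5.0.

μ₀ = 5.0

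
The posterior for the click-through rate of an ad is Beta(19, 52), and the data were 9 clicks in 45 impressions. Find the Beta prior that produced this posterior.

Beta(10, 16)

Under Beta–binomial conjugacy the posterior parameters are (α+s, β+f).
Subtract the data counts: 19−9=10, 52−36=16.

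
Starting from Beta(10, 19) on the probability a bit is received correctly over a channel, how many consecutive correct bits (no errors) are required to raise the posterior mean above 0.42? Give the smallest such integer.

k = 4

After k correct bits and 0 errors the posterior is Beta(10+k, 19), with mean (10+k)/(10+19+k).
Set (10+k)/(29+k) > 0.42 and solve: k > (0.42·29 − 10)/(1 − 0.42) = 3.759.
The smallest integer exceeding 3.759 is 4.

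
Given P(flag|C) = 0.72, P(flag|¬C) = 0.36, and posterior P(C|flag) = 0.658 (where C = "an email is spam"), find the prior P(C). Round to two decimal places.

In odds form, posterior odds = prior odds × likelihood ratio, so prior odds = posterior odds ÷ LR.
Posterior odds = 0.658/(1−0.658) = 1.9240. LR = 0.72/0.36 = 2.0000.
Prior odds = 1.9240/2.0000 = 0.9620, so P(C) = 0.9620/(1+0.9620) ≈ 0.49.

P(C) = 0.49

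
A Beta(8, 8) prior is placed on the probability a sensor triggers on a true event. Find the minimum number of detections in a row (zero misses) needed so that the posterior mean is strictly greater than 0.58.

k = 4

After k detections and 0 misses the posterior is Beta(8+k, 8), with mean (8+k)/(8+8+k).
Set (8+k)/(16+k) > 0.58 and solve: k > (0.58·16 − 8)/(1 − 0.58) = 3.048.
The smallest integer exceeding 3.048 is 4.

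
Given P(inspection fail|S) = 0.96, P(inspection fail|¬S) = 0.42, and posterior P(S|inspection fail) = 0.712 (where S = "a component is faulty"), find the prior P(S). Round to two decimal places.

Bayes' rule in odds form gives O(S|E) = O(S)·[P(E|S)/P(E|¬S)], hence O(S) = O(S|E)/LR.
Posterior odds = 0.712/(1−0.712) = 2.4722. LR = 0.96/0.42 = 2.2857.
Prior odds = 2.4722/2.2857 = 1.0816, so P(S) = 1.0816/(1+1.0816) ≈ 0.52.

P(S) = 0.52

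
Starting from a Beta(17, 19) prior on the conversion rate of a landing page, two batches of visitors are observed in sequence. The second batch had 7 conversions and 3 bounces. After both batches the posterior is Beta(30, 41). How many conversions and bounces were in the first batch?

6 conversions and 19 bounces

Sequential conjugate updates are equivalent to a single update on the pooled data, so total successes = posterior α − prior α and total failures = posterior β − prior β.
Total across both batches: 30−17=13 conversions, 41−19=22 bounces.
Subtract the second batch: 13−7=6 conversions and 22−3=19 bounces.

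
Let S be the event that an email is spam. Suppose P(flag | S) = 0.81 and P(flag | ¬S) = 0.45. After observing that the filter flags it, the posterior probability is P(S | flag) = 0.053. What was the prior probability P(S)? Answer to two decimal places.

Bayes' rule in odds form gives O(S|E) = O(S)·[P(E|S)/P(E|¬S)], hence O(S) = O(S|E)/LR.
Posterior odds = 0.053/(1−0.053) = 0.0560. LR = 0.81/0.45 = 1.8000.
Prior odds = 0.0560/1.8000 = 0.0311, so P(S) = 0.0311/(1+0.0311) ≈ 0.03.

P(S) = 0.03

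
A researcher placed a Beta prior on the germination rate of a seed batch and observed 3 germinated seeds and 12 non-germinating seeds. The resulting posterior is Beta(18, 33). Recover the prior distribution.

Beta is conjugate to the binomial likelihood: posterior = Beta(α+s, β+f).
So α = 18 − 3 = 15 and β = 33 − 12 = 21.

Beta(15, 21)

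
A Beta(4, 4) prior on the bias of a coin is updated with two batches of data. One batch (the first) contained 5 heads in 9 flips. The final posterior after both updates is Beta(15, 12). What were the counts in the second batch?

6 heads and 4 tails

Sequential conjugate updates are equivalent to a single update on the pooled data, so total successes = posterior α − prior α and total failures = posterior β − prior β.
Total across both batches: 15−4=11 heads, 12−4=8 tails.
Subtract the first batch: 11−5=6 heads and 8−4=4 tails.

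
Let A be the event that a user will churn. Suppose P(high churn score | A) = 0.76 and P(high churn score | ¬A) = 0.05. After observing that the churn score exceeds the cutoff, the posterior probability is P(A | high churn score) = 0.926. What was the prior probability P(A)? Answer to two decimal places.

In odds form, posterior odds = prior odds × likelihood ratio, so prior odds = posterior odds ÷ LR.
Posterior odds = 0.926/(1−0.926) = 12.5135. LR = 0.76/0.05 = 15.2000.
Prior odds = 12.5135/15.2000 = 0.8233, so P(A) = 0.8233/(1+0.8233) ≈ 0.45.

P(A) = 0.45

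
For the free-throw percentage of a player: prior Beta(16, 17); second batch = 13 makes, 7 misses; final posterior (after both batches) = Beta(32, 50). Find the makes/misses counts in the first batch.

3 makes and 26 misses

Sequential conjugate updates are equivalent to a single update on the pooled data, so total successes = posterior α − prior α and total failures = posterior β − prior β.
Total across both batches: 32−16=16 makes, 50−17=33 misses.
Subtract the second batch: 16−13=3 makes and 33−7=26 misses.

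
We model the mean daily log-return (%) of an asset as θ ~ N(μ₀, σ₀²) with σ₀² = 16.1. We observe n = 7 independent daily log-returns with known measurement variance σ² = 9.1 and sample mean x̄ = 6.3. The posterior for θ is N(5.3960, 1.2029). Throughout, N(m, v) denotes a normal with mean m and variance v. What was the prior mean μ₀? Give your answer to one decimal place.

μ₀ = -5.8

With known observation variance, the Normal–Normal posterior has precision τ_n = τ₀ + n/σ² and mean μ_n = (τ₀μ₀ + (n/σ²)x̄)/τ_n.
Here τ₀ = 1/16.1 = 0.062112 and τ_data = 7/9.1 = 0.769231, so τ_n = 0.831343.
Rearranging for μ₀: μ₀ = (μ_n·τ_n − τ_data·x̄)/τ₀ = (5.3960·0.831343 − 0.769231·6.3) / 0.062112 = -0.360228/0.062112 ≈ -5.8.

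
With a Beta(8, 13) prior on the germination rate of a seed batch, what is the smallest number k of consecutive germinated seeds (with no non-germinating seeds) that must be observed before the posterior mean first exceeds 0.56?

k = 9

After k germinated seeds and 0 non-germinating seeds the posterior is Beta(8+k, 13), with mean (8+k)/(8+13+k).
Set (8+k)/(21+k) > 0.56 and solve: k > (0.56·21 − 8)/(1 − 0.56) = 8.545.
The smallest integer exceeding 8.545 is 9.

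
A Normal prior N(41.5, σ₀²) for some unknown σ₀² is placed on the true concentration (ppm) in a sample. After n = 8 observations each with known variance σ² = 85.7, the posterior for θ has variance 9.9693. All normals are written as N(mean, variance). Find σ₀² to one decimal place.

σ₀² = 143.7

For the Normal–Normal model with known σ², precisions add: τ_n = τ₀ + n/σ².
So 1/σ₀² = 1/9.9693 − 8/85.7 = 0.100308 − 0.093349 = 0.006959.
Hence σ₀² = 1/0.006959 ≈ 143.7.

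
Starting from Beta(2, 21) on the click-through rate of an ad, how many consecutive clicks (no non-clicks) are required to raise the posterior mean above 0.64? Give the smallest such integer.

k = 36

After k clicks and 0 non-clicks the posterior is Beta(2+k, 21), with mean (2+k)/(2+21+k).
Set (2+k)/(23+k) > 0.64 and solve: k > (0.64·23 − 2)/(1 − 0.64) = 35.333.
The smallest integer exceeding 35.333 is 36.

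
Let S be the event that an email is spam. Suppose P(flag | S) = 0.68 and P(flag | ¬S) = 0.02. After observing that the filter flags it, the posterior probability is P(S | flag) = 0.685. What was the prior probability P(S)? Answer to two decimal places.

P(S) = 0.06

Bayes' rule in odds form gives O(S|E) = O(S)·[P(E|S)/P(E|¬S)], hence O(S) = O(S|E)/LR.
Posterior odds = 0.685/(1−0.685) = 2.1746. LR = 0.68/0.02 = 34.0000.
Prior odds = 2.1746/34.0000 = 0.0640, so P(S) = 0.0640/(1+0.0640) ≈ 0.06.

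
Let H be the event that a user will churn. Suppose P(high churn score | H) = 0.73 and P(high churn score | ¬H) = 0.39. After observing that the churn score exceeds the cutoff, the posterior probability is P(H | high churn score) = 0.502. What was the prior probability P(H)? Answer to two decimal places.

P(H) = 0.35

In odds form, posterior odds = prior odds × likelihood ratio, so prior odds = posterior odds ÷ LR.
Posterior odds = 0.502/(1−0.502) = 1.0080. LR = 0.73/0.39 = 1.8718.
Prior odds = 1.0080/1.8718 = 0.5385, so P(H) = 0.5385/(1+0.5385) ≈ 0.35.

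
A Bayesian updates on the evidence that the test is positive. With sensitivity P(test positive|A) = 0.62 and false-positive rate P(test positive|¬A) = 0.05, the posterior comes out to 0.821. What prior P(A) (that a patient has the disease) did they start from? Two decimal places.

Bayes' rule in odds form gives O(A|E) = O(A)·[P(E|A)/P(E|¬A)], hence O(A) = O(A|E)/LR.
Posterior odds = 0.821/(1−0.821) = 4.5866. LR = 0.62/0.05 = 12.4000.
Prior odds = 4.5866/12.4000 = 0.3699, so P(A) = 0.3699/(1+0.3699) ≈ 0.27.

P(A) = 0.27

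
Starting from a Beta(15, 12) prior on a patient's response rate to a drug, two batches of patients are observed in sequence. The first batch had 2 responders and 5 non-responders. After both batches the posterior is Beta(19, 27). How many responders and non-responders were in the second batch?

Sequential conjugate updates are equivalent to a single update on the pooled data, so total successes = posterior α − prior α and total failures = posterior β − prior β.
Total across both batches: 19−15=4 responders, 27−12=15 non-responders.
Subtract the first batch: 4−2=2 responders and 15−5=10 non-responders.

2 responders and 10 non-responders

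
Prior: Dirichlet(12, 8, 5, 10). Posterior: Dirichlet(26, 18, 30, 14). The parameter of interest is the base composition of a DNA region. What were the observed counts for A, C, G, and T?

For a Dirichlet(α) prior with multinomial counts c, the posterior is Dirichlet(α + c) componentwise.
Counts are posterior − prior componentwise: 26−12=14, 18−8=10, 30−5=25, 14−10=4.

counts (14, 10, 25, 4)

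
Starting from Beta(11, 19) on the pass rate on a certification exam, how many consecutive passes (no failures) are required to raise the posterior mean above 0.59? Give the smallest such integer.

After k passes and 0 failures the posterior is Beta(11+k, 19), with mean (11+k)/(11+19+k).
Set (11+k)/(30+k) > 0.59 and solve: k > (0.59·30 − 11)/(1 − 0.59) = 16.341.
The smallest integer exceeding 16.341 is 17, and checking k=17: (28)/(47) = 0.5957 > 0.59.

k = 17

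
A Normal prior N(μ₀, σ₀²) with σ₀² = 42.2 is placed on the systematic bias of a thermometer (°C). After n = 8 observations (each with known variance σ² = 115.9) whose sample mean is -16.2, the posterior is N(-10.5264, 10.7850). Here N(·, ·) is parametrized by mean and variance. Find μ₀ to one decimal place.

The posterior mean is a precision-weighted average: μ_n = (τ₀μ₀ + τ_data·x̄)/(τ₀+τ_data), with τ₀=1/σ₀² and τ_data=n/σ².
Here τ₀ = 1/42.2 = 0.023697 and τ_data = 8/115.9 = 0.069025, so τ_n = 0.092722.
Rearranging for μ₀: μ₀ = (μ_n·τ_n − τ_data·x̄)/τ₀ = (-10.5264·0.092722 − 0.069025·-16.2) / 0.023697 = 0.142176/0.023697 ≈ 6.0.

μ₀ = 6.0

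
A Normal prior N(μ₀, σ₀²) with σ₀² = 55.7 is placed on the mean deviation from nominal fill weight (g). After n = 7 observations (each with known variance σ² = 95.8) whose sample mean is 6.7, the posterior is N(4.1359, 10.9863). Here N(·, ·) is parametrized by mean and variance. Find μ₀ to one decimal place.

μ₀ = -6.3

With known observation variance, the Normal–Normal posterior has precision τ_n = τ₀ + n/σ² and mean μ_n = (τ₀μ₀ + (n/σ²)x̄)/τ_n.
Here τ₀ = 1/55.7 = 0.017953 and τ_data = 7/95.8 = 0.073069, so τ_n = 0.091022.
Rearranging for μ₀: μ₀ = (μ_n·τ_n − τ_data·x̄)/τ₀ = (4.1359·0.091022 − 0.073069·6.7) / 0.017953 = -0.113104/0.017953 ≈ -6.3.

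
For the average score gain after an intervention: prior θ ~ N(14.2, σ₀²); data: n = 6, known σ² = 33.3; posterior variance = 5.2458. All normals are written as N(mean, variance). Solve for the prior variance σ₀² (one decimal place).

σ₀² = 95.7

Posterior precision equals prior precision plus data precision: 1/σ_n² = 1/σ₀² + n/σ².
So 1/σ₀² = 1/5.2458 − 6/33.3 = 0.190629 − 0.180180 = 0.010449.
Hence σ₀² = 1/0.010449 ≈ 95.7.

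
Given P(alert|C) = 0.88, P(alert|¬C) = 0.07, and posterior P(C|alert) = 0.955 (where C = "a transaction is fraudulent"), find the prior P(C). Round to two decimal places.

Bayes' rule in odds form gives O(C|E) = O(C)·[P(E|C)/P(E|¬C)], hence O(C) = O(C|E)/LR.
Posterior odds = 0.955/(1−0.955) = 21.2222. LR = 0.88/0.07 = 12.5714.
Prior odds = 21.2222/12.5714 = 1.6881, so P(C) = 1.6881/(1+1.6881) ≈ 0.63.

P(C) = 0.63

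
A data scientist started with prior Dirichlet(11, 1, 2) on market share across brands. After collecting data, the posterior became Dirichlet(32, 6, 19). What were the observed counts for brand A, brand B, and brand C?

For a Dirichlet(α) prior with multinomial counts c, the posterior is Dirichlet(α + c) componentwise.
Counts are posterior − prior componentwise: 32−11=21, 6−1=5, 19−2=17.

counts (21, 5, 17)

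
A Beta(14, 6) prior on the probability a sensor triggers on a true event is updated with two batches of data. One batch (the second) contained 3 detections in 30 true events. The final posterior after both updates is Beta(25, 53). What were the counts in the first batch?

Because Beta–binomial updating is additive in the counts, the combined data contributed (α_post−α_prior, β_post−β_prior) successes and failures.
Total across both batches: 25−14=11 detections, 53−6=47 misses.
Subtract the second batch: 11−3=8 detections and 47−27=20 misses.

8 detections and 20 misses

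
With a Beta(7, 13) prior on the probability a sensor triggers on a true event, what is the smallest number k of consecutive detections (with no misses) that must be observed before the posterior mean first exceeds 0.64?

After k detections and 0 misses the posterior is Beta(7+k, 13), with mean (7+k)/(7+13+k).
Set (7+k)/(20+k) > 0.64 and solve: k > (0.64·20 − 7)/(1 − 0.64) = 16.111.
The smallest integer exceeding 16.111 is 17.

k = 17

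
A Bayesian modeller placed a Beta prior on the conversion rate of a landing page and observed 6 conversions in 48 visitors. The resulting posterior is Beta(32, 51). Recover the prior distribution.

A Beta(α, β) prior with s successes and f failures in binomial data gives a Beta(α+s, β+f) posterior.
Subtract the data counts: 32−6=26, 51−42=9.

Beta(26, 9)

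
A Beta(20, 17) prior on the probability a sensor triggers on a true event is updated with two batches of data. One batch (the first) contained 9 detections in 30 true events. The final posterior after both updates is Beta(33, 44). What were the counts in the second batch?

Because Beta–binomial updating is additive in the counts, the combined data contributed (α_post−α_prior, β_post−β_prior) successes and failures.
Total across both batches: 33−20=13 detections, 44−17=27 misses.
Subtract the first batch: 13−9=4 detections and 27−21=6 misses.

4 detections and 6 misses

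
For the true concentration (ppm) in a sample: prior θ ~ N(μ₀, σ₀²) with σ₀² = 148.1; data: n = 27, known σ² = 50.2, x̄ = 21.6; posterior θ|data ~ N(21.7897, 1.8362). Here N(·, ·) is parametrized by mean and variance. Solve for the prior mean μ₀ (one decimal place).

The posterior mean is a precision-weighted average: μ_n = (τ₀μ₀ + τ_data·x̄)/(τ₀+τ_data), with τ₀=1/σ₀² and τ_data=n/σ².
Here τ₀ = 1/148.1 = 0.006752 and τ_data = 27/50.2 = 0.537849, so τ_n = 0.544601.
Rearranging for μ₀: μ₀ = (μ_n·τ_n − τ_data·x̄)/τ₀ = (21.7897·0.544601 − 0.537849·21.6) / 0.006752 = 0.249154/0.006752 ≈ 36.9.

μ₀ = 36.9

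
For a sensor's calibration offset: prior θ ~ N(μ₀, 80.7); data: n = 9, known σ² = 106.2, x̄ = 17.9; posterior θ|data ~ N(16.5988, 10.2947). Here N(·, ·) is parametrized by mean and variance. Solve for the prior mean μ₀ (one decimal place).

μ₀ = 7.7

With known observation variance, the Normal–Normal posterior has precision τ_n = τ₀ + n/σ² and mean μ_n = (τ₀μ₀ + (n/σ²)x̄)/τ_n.
Here τ₀ = 1/80.7 = 0.012392 and τ_data = 9/106.2 = 0.084746, so τ_n = 0.097138.
Rearranging for μ₀: μ₀ = (μ_n·τ_n − τ_data·x̄)/τ₀ = (16.5988·0.097138 − 0.084746·17.9) / 0.012392 = 0.095421/0.012392 ≈ 7.7.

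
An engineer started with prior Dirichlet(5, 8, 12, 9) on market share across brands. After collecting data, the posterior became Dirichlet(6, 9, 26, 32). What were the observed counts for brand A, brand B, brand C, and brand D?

counts (1, 1, 14, 23)

For a Dirichlet(α) prior with multinomial counts c, the posterior is Dirichlet(α + c) componentwise.
Counts are posterior − prior componentwise: 6−5=1, 9−8=1, 26−12=14, 32−9=23.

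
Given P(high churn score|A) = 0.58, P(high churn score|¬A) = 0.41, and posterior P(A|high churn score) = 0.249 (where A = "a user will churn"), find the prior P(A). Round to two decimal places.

P(A) = 0.19

In odds form, posterior odds = prior odds × likelihood ratio, so prior odds = posterior odds ÷ LR.
Posterior odds = 0.249/(1−0.249) = 0.3316. LR = 0.58/0.41 = 1.4146.
Prior odds = 0.3316/1.4146 = 0.2344, so P(A) = 0.2344/(1+0.2344) ≈ 0.19.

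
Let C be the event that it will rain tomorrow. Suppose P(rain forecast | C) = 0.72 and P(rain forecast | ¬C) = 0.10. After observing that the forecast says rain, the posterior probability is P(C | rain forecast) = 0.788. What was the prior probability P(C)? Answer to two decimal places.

P(C) = 0.34

Bayes' rule in odds form gives O(C|E) = O(C)·[P(E|C)/P(E|¬C)], hence O(C) = O(C|E)/LR.
Posterior odds = 0.788/(1−0.788) = 3.7170. LR = 0.72/0.10 = 7.2000.
Prior odds = 3.7170/7.2000 = 0.5162, so P(C) = 0.5162/(1+0.5162) ≈ 0.34.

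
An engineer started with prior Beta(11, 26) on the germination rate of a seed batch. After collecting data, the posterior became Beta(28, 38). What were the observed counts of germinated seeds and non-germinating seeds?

17 germinated seeds and 12 non-germinating seeds

Under Beta–binomial conjugacy the posterior parameters are (a+s, b+f).
Match parameters: s=28−11=17, f=38−26=12.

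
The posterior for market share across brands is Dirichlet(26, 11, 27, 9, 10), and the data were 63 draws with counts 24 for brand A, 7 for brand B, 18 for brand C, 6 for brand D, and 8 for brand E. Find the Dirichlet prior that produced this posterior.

For a Dirichlet(α) prior with multinomial counts c, the posterior is Dirichlet(α + c) componentwise.
Subtract each count from the matching posterior parameter: 26−24=2, 11−7=4, 27−18=9, 9−6=3, 10−8=2.

Dirichlet(2, 4, 9, 3, 2)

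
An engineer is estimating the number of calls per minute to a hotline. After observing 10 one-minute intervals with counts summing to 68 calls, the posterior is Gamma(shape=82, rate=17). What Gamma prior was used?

Gamma–Poisson conjugacy: posterior shape = α + Σxᵢ, posterior rate = β + n.
So α = 82 − 68 = 14 and β = 17 − 10 = 7.

Gamma(shape=14, rate=7)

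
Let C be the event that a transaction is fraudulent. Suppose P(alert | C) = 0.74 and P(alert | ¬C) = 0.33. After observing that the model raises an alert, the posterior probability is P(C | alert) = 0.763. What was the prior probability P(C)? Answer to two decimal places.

P(C) = 0.59

Bayes' rule in odds form gives O(C|E) = O(C)·[P(E|C)/P(E|¬C)], hence O(C) = O(C|E)/LR.
Posterior odds = 0.763/(1−0.763) = 3.2194. LR = 0.74/0.33 = 2.2424.
Prior odds = 3.2194/2.2424 = 1.4357, so P(C) = 1.4357/(1+1.4357) ≈ 0.59.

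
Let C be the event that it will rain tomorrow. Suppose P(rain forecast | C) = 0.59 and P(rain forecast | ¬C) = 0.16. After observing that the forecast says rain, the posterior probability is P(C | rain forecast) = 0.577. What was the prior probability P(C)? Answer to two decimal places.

Bayes' rule in odds form gives O(C|E) = O(C)·[P(E|C)/P(E|¬C)], hence O(C) = O(C|E)/LR.
Posterior odds = 0.577/(1−0.577) = 1.3641. LR = 0.59/0.16 = 3.6875.
Prior odds = 1.3641/3.6875 = 0.3699, so P(C) = 0.3699/(1+0.3699) ≈ 0.27.

P(C) = 0.27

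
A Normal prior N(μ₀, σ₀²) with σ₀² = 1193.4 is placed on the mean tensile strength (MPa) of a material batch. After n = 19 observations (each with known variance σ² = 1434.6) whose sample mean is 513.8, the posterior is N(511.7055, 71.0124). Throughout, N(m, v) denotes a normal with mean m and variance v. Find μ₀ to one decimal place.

The posterior mean is a precision-weighted average: μ_n = (τ₀μ₀ + τ_data·x̄)/(τ₀+τ_data), with τ₀=1/σ₀² and τ_data=n/σ².
Here τ₀ = 1/1193.4 = 0.000838 and τ_data = 19/1434.6 = 0.013244, so τ_n = 0.014082.
Rearranging for μ₀: μ₀ = (μ_n·τ_n − τ_data·x̄)/τ₀ = (511.7055·0.014082 − 0.013244·513.8) / 0.000838 = 0.401070/0.000838 ≈ 478.6.

μ₀ = 478.6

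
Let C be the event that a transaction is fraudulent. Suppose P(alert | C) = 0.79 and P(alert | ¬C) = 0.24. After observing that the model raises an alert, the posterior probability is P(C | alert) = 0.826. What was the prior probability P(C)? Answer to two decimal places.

P(C) = 0.59

In odds form, posterior odds = prior odds × likelihood ratio, so prior odds = posterior odds ÷ LR.
Posterior odds = 0.826/(1−0.826) = 4.7471. LR = 0.79/0.24 = 3.2917.
Prior odds = 4.7471/3.2917 = 1.4421, so P(C) = 1.4421/(1+1.4421) ≈ 0.59.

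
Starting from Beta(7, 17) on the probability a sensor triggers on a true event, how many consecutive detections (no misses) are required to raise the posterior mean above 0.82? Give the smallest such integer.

After k detections and 0 misses the posterior is Beta(7+k, 17), with mean (7+k)/(7+17+k).
Set (7+k)/(24+k) > 0.82 and solve: k > (0.82·24 − 7)/(1 − 0.82) = 70.444.
The smallest integer exceeding 70.444 is 71.

k = 71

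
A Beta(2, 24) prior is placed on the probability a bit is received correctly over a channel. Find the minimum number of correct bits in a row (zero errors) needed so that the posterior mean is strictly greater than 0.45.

k = 18

After k correct bits and 0 errors the posterior is Beta(2+k, 24), with mean (2+k)/(2+24+k).
Set (2+k)/(26+k) > 0.45 and solve: k > (0.45·26 − 2)/(1 − 0.45) = 17.636.
The smallest integer exceeding 17.636 is 18, and checking k=18: (20)/(44) = 0.4545 > 0.45.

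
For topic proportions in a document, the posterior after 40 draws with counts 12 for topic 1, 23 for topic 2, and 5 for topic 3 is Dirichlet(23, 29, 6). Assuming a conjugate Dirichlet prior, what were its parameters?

For a Dirichlet(α) prior with multinomial counts c, the posterior is Dirichlet(α + c) componentwise.
Subtract each count from the matching posterior parameter: 23−12=11, 29−23=6, 6−5=1.

Dirichlet(11, 6, 1)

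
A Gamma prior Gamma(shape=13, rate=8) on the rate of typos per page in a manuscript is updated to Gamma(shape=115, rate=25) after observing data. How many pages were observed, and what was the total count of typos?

A Gamma(α, β) prior (rate parametrization) on a Poisson rate with n observations summing to S gives posterior Gamma(α+S, β+n).
Matching: Σxᵢ = 115 − 13 = 102 and n = 25 − 8 = 17.

n = 17 pages with total 102 typos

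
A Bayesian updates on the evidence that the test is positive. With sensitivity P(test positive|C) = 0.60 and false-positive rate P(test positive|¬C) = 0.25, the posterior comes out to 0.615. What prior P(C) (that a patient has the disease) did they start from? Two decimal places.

In odds form, posterior odds = prior odds × likelihood ratio, so prior odds = posterior odds ÷ LR.
Posterior odds = 0.615/(1−0.615) = 1.5974. LR = 0.60/0.25 = 2.4000.
Prior odds = 1.5974/2.4000 = 0.6656, so P(C) = 0.6656/(1+0.6656) ≈ 0.40.

P(C) = 0.40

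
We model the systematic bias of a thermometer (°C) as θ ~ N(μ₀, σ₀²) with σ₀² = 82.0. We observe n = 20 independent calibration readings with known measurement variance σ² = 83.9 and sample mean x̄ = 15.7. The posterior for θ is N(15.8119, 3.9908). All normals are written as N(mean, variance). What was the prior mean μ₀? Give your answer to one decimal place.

The posterior mean is a precision-weighted average: μ_n = (τ₀μ₀ + τ_data·x̄)/(τ₀+τ_data), with τ₀=1/σ₀² and τ_data=n/σ².
Here τ₀ = 1/82.0 = 0.012195 and τ_data = 20/83.9 = 0.238379, so τ_n = 0.250574.
Rearranging for μ₀: μ₀ = (μ_n·τ_n − τ_data·x̄)/τ₀ = (15.8119·0.250574 − 0.238379·15.7) / 0.012195 = 0.219501/0.012195 ≈ 18.0.

μ₀ = 18.0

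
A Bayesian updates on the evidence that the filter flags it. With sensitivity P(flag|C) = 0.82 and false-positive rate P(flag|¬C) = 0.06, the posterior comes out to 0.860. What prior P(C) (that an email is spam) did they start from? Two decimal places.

P(C) = 0.31

Bayes' rule in odds form gives O(C|E) = O(C)·[P(E|C)/P(E|¬C)], hence O(C) = O(C|E)/LR.
Posterior odds = 0.860/(1−0.860) = 6.1429. LR = 0.82/0.06 = 13.6667.
Prior odds = 6.1429/13.6667 = 0.4495, so P(C) = 0.4495/(1+0.4495) ≈ 0.31.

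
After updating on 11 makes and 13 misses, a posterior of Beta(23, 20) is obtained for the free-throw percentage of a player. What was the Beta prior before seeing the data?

Beta(12, 7)

Beta is conjugate to the binomial likelihood: posterior = Beta(α+s, β+f).
Subtract the data counts: 23−11=12, 20−13=7.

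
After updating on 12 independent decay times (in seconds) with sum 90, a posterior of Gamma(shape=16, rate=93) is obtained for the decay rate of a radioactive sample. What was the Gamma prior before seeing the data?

Gamma(shape=4, rate=3)

For an exponential likelihood with a Gamma(α, β) prior on the rate, n observations with total T give posterior Gamma(α+n, β+T).
So α = 16 − 12 = 4 and β = 93 − 90 = 3.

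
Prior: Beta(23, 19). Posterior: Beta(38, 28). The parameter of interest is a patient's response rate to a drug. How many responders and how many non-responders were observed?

15 responders and 9 non-responders

A Beta(a, b) prior with s successes and f failures in binomial data gives a Beta(a+s, b+f) posterior.
Match parameters: s=38−23=15, f=28−19=9.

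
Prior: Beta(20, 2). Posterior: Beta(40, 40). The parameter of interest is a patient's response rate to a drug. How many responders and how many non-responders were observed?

20 responders and 38 non-responders

A Beta(a, b) prior with s successes and f failures in binomial data gives a Beta(a+s, b+f) posterior.
Match parameters: s=40−20=20, f=40−2=38.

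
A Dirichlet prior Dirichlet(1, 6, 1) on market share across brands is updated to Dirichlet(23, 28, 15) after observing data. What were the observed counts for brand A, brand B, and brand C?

For a Dirichlet(α) prior with multinomial counts c, the posterior is Dirichlet(α + c) componentwise.
Counts are posterior − prior componentwise: 23−1=22, 28−6=22, 15−1=14.

counts (22, 22, 14)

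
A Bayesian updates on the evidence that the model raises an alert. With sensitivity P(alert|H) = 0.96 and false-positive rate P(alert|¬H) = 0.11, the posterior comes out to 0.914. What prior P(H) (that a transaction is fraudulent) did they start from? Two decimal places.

P(H) = 0.55

Bayes' rule in odds form gives O(H|E) = O(H)·[P(E|H)/P(E|¬H)], hence O(H) = O(H|E)/LR.
Posterior odds = 0.914/(1−0.914) = 10.6279. LR = 0.96/0.11 = 8.7273.
Prior odds = 10.6279/8.7273 = 1.2178, so P(H) = 1.2178/(1+1.2178) ≈ 0.55.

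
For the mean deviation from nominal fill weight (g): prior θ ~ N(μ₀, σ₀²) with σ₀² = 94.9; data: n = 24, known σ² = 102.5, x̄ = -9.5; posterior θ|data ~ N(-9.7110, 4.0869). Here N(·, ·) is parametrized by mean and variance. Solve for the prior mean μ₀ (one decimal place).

The posterior mean is a precision-weighted average: μ_n = (τ₀μ₀ + τ_data·x̄)/(τ₀+τ_data), with τ₀=1/σ₀² and τ_data=n/σ².
Here τ₀ = 1/94.9 = 0.010537 and τ_data = 24/102.5 = 0.234146, so τ_n = 0.244683.
Rearranging for μ₀: μ₀ = (μ_n·τ_n − τ_data·x̄)/τ₀ = (-9.7110·0.244683 − 0.234146·-9.5) / 0.010537 = -0.151730/0.010537 ≈ -14.4.

μ₀ = -14.4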